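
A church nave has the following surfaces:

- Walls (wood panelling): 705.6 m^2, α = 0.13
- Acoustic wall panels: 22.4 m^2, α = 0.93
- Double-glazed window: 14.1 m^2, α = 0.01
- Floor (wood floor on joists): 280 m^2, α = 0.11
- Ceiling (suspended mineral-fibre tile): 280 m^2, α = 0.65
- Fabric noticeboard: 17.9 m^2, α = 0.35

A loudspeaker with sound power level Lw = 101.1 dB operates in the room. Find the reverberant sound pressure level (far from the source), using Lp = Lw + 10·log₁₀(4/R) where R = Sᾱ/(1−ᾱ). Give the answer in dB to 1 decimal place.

Σ(Sᵢαᵢ) = 705.6×0.13 + 22.4×0.93 + 14.1×0.01 + 280×0.11 + 280×0.65 + 17.9×0.35 = 331.766; total area S = 1320.0 m^2.
ᾱ = 331.766/1320.0 = 0.2513; R = Sᾱ/(1−ᾱ) = 331.766/(1−0.2513) = 443.123 m^2.
Lp = Lw + 10 log₁₀(4/R) = 101.1 -20.44 = 80.7 dB.

80.7 dB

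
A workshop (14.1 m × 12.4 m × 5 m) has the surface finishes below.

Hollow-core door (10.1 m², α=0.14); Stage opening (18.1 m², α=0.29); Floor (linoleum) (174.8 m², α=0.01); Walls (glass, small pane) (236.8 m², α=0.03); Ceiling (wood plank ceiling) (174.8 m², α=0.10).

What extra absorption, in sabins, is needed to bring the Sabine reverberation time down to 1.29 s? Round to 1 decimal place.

76.1 sabins

Summing Sᵢαᵢ: 1.414 + 5.249 + 1.748 + 7.104 + 17.480 → A₁ = 32.995 sabins.
V = 874.2 m³. Required absorption A₂ = 0.161 × 874.2 / 1.29 = 109.106 sabins.
Shortfall: 109.106 − 32.995 = 76.1 sabins.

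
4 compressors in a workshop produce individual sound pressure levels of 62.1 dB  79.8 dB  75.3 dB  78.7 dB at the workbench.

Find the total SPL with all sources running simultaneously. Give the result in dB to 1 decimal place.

Σ 10^(Lᵢ/10) = 2.051e+08.
L_total = 10·log₁₀(2.051e+08) = 83.1 dB.

83.1 dB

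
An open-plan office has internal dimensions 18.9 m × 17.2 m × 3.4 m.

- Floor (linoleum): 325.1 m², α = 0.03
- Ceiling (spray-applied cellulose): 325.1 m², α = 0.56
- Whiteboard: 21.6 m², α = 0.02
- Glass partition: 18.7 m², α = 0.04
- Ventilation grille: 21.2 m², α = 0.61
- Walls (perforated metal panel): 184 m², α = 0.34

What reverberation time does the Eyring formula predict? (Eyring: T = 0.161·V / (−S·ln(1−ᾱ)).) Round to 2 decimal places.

Total surface area S = 325.1 + 325.1 + 21.6 + 18.7 + 21.2 + 184 = 895.7 m².
Σ(Sᵢαᵢ) = 325.1×0.03 + 325.1×0.56 + 21.6×0.02 + 18.7×0.04 + 21.2×0.61 + 184×0.34 = 268.481.
Mean coefficient ᾱ = A/S = 0.2997.
−S·ln(1−ᾱ) = −895.7 × ln(1 − 0.2997) = 319.090.
V = 18.9 × 17.2 × 3.4 = 1105.272 m³.
T = 0.161·V/[−S·ln(1−ᾱ)] = 0.161·1105.272/319.090 = 0.56 s.

0.56 s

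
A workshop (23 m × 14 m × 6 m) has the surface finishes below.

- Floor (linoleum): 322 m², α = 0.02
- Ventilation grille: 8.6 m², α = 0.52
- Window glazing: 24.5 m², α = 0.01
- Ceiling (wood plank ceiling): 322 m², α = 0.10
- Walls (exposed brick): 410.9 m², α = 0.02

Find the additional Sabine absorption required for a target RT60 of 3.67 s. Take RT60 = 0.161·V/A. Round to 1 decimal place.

33.2 sabins

Total absorption A₁ = 322×0.02 + 8.6×0.52 + 24.5×0.01 + 322×0.10 + 410.9×0.02
  = 6.440 + 4.472 + 0.245 + 32.200 + 8.218 = 51.575 m² sabins.
V = 1932 m³. Required absorption A₂ = 0.161 × 1932 / 3.67 = 84.755 sabins.
Additional absorption ΔA = 84.755 − 51.575 = 33.2 sabins.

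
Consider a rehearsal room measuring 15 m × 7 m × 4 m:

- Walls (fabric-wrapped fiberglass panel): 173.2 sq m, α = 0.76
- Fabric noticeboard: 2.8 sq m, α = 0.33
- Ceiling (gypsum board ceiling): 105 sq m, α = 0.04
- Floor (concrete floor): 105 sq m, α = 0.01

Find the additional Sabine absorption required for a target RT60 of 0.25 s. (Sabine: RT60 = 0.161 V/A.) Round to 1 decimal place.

A₁ = Σ Sᵢαᵢ = 173.2·0.76 + 2.8·0.33 + 105·0.04 + 105·0.01 = 137.806 sabins.
Target A₂ = 0.161·420/0.25 = 270.480 sabins (V = 420 m³).
Shortfall: 270.480 − 137.806 = 132.7 sabins.

132.7 sabins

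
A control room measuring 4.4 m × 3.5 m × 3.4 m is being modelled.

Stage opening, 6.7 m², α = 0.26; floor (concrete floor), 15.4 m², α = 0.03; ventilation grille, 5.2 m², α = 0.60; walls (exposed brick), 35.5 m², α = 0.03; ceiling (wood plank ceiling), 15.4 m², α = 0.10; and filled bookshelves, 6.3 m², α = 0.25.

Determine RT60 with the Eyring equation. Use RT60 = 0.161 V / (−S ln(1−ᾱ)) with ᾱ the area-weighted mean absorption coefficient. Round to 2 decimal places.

0.84 s

Total surface area S = 6.7 + 15.4 + 5.2 + 35.5 + 15.4 + 6.3 = 84.5 m².
Σ(Sᵢαᵢ) = 6.7×0.26 + 15.4×0.03 + 5.2×0.60 + 35.5×0.03 + 15.4×0.10 + 6.3×0.25 = 9.504.
Mean coefficient ᾱ = A/S = 0.1125.
−S·ln(1−ᾱ) = −84.5 × ln(1 − 0.1125) = 10.085.
V = 4.4 × 3.5 × 3.4 = 52.36 m³.
T = 0.161·V/[−S·ln(1−ᾱ)] = 0.161·52.36/10.085 = 0.84 s.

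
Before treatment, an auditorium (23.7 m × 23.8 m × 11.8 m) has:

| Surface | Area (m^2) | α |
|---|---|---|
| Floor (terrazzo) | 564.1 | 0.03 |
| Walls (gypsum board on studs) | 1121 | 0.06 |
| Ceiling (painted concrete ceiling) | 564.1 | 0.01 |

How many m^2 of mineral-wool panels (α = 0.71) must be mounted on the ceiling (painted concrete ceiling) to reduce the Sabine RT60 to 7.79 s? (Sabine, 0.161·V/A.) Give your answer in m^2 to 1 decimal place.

68.2

Equivalent absorption area: A₁ = 564.1*0.03 + 1121*0.06 + 564.1*0.01 = 89.824 m^2.
Required A₂ = 0.161·6655.908/7.79 = 137.561 sabins.
ΔA needed = 137.561 − 89.824 = 47.737 sabins.
Net gain per m^2: Δα = 0.71 − 0.01 = 0.70.
Area = ΔA/Δα = 47.737/0.70 = 68.2 m^2.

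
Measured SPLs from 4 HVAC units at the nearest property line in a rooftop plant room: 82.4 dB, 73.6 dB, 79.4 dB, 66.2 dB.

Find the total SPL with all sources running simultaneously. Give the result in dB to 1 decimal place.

84.6 dB

Σ 10^(Lᵢ/10) = 2.88e+08.
Combined level = 10 log₁₀(2.88e+08) = 84.6 dB.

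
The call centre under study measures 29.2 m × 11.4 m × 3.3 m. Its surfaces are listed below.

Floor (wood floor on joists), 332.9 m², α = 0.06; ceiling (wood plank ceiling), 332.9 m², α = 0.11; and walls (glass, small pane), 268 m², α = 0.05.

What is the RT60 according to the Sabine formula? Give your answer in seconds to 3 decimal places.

2.527 seconds

Total absorption A = 332.9·0.06 + 332.9·0.11 + 268·0.05
  = 19.974 + 36.619 + 13.400 = 69.993 m² sabins.
Volume V = 29.2 × 11.4 × 3.3 = 1098.504 m³.
Sabine: RT60 = 0.161 × 1098.504 / 69.993 = 2.527 s.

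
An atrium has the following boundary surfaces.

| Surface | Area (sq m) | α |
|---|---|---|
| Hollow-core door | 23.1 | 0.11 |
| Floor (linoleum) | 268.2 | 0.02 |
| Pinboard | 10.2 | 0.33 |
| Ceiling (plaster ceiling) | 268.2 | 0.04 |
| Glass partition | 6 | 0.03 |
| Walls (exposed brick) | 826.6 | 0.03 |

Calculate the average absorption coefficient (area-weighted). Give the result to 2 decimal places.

0.03

S = Σ Sᵢ = 23.1 + 268.2 + 10.2 + 268.2 + 6 + 826.6 = 1402.3 sq m.
Σ(Sᵢαᵢ) = 23.1×0.11 + 268.2×0.02 + 10.2×0.33 + 268.2×0.04 + 6×0.03 + 826.6×0.03 = 46.977.
ᾱ = 46.977 / 1402.3 = 0.03.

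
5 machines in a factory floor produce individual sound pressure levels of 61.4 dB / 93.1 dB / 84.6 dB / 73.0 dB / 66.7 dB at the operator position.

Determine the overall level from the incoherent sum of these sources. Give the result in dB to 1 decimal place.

Sum in the linear (power) domain: Σ 10^(Lᵢ/10) = 10^(61.4/10) + 10^(93.1/10) + 10^(84.6/10) + 10^(73.0/10) + 10^(66.7/10) = 2.356e+09.
L_total = 10·log₁₀(2.356e+09) = 93.7 dB.

93.7 dB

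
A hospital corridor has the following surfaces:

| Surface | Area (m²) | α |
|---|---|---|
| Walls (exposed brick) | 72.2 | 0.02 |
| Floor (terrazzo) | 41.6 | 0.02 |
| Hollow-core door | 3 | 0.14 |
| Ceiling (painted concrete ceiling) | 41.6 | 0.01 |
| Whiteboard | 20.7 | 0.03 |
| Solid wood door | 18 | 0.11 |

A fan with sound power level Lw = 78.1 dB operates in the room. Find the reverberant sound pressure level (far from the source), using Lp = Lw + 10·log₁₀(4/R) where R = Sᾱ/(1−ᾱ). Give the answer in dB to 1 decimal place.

Σ(Sᵢαᵢ) = 72.2·0.02 + 41.6·0.02 + 3·0.14 + 41.6·0.01 + 20.7·0.03 + 18·0.11 = 5.713; total area S = 197.1 m².
ᾱ = 5.713/197.1 = 0.0290; R = Sᾱ/(1−ᾱ) = 5.713/(1−0.0290) = 5.884 m².
Lp = 78.1 + 10·log₁₀(4/5.884) = 78.1 + (-1.68) = 76.4 dB.

76.4 dB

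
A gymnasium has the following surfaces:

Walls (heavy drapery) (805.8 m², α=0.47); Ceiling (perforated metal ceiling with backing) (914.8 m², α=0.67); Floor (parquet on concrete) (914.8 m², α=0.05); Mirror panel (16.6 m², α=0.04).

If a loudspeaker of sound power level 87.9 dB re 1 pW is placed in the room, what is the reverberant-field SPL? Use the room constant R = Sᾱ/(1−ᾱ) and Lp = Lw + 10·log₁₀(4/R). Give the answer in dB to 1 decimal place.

61.6 dB

Σ(Sᵢαᵢ) = 805.8·0.47 + 914.8·0.67 + 914.8·0.05 + 16.6·0.04 = 1038.046; total area S = 2652.0 m².
ᾱ = 0.3914, so room constant R = A/(1−ᾱ) = 1705.629 m².
Lp = 87.9 + 10·log₁₀(4/1705.629) = 87.9 + (-26.30) = 61.6 dB.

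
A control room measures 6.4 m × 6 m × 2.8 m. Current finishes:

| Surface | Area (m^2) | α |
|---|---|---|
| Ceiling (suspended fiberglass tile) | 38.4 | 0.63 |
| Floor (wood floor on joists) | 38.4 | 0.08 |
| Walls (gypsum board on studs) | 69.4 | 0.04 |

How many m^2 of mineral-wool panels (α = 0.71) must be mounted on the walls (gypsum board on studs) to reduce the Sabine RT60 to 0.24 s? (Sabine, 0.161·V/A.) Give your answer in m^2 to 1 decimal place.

62.8

Summing Sᵢαᵢ: 24.192 + 3.072 + 2.776 → A₁ = 30.040 sabins.
Required A₂ = 0.161·107.52/0.24 = 72.128 sabins.
Absorption to add: 72.128 − 30.040 = 42.088 sabins.
Each m^2 of panel replacing the walls (gypsum board on studs) adds (0.71 − 0.04) = 0.67 sabins.
Area = ΔA/Δα = 42.088/0.67 = 62.8 m^2.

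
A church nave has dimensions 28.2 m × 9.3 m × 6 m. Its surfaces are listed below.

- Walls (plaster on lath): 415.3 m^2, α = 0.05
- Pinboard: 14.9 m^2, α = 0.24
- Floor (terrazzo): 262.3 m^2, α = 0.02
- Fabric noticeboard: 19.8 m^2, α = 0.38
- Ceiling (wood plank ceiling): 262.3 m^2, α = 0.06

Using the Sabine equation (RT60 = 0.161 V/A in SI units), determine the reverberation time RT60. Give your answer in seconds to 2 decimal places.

4.79 s

Summing Sᵢαᵢ: 20.765 + 3.576 + 5.246 + 7.524 + 15.738 → A = 52.849 sabins.
Volume V = 28.2 × 9.3 × 6 = 1573.56 m³.
RT60 = 0.161 · V / A = 0.161 × 1573.56 / 52.849 = 4.79 s.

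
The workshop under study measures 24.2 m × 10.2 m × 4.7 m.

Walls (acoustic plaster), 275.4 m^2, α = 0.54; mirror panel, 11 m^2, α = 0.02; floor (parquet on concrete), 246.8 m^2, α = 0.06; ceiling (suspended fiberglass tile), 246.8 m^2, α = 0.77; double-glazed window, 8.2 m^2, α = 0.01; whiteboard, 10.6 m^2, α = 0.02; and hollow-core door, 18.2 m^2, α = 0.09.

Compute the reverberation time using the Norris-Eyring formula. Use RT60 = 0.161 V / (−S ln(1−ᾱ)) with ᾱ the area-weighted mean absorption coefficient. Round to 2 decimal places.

Total surface area S = 275.4 + 11 + 246.8 + 246.8 + 8.2 + 10.6 + 18.2 = 817.0 m^2.
Absorption A = 275.4×0.54 + 11×0.02 + 246.8×0.06 + 246.8×0.77 + 8.2×0.01 + 10.6×0.02 + 18.2×0.09 = 355.712 sabins.
ᾱ = 355.712 / 817.0 = 0.4354.
−S·ln(1−ᾱ) = −817.0 × ln(1 − 0.4354) = 467.028.
V = 24.2 × 10.2 × 4.7 = 1160.148 m³.
RT60 = 0.161 × 1160.148 / 467.028 = 0.40 s.

0.40 s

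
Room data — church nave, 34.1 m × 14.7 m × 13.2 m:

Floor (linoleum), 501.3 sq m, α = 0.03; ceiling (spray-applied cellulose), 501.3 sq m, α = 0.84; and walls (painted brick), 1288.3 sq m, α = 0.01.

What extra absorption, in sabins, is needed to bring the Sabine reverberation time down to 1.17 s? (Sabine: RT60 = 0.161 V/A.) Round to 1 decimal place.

461.5 sabins

Total absorption A₁ = 501.3×0.03 + 501.3×0.84 + 1288.3×0.01
  = 15.039 + 421.092 + 12.883 = 449.014 sq m sabins.
Target A₂ = 0.161·6616.764/1.17 = 910.512 sabins (V = 6616.764 m³).
Shortfall: 910.512 − 449.014 = 461.5 sabins.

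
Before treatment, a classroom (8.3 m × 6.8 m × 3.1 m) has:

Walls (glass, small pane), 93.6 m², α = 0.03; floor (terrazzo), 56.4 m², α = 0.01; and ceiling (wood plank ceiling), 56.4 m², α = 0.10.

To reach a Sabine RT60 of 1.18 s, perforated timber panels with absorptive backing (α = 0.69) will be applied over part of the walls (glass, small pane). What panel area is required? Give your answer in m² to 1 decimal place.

22.5

A₁ = Σ Sᵢαᵢ = 93.6×0.03 + 56.4×0.01 + 56.4×0.10 = 9.012 sabins.
Required A₂ = 0.161·174.964/1.18 = 23.872 sabins.
Absorption to add: 23.872 − 9.012 = 14.860 sabins.
Net gain per m²: Δα = 0.69 − 0.03 = 0.66.
Panel area = 14.860 / 0.66 = 22.5 m².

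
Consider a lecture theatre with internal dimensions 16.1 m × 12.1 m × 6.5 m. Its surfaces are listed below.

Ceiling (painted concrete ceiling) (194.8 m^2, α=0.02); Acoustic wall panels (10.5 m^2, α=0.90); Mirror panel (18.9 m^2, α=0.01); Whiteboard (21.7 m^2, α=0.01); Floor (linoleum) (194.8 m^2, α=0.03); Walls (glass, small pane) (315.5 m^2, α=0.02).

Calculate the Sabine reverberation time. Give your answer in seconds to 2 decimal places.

Equivalent absorption area: A = 194.8·0.02 + 10.5·0.90 + 18.9·0.01 + 21.7·0.01 + 194.8·0.03 + 315.5·0.02 = 25.906 m^2.
V = 16.1·12.1·6.5 = 1266.265 m³.
Sabine: RT60 = 0.161 × 1266.265 / 25.906 = 7.87 s.

7.87 s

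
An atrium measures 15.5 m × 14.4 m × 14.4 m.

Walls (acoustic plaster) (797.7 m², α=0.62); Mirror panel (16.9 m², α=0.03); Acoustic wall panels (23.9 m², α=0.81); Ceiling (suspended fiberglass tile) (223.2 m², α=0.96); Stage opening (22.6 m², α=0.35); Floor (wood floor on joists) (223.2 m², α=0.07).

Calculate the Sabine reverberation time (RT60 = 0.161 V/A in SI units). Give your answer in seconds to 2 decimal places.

Total absorption A = 797.7·0.62 + 16.9·0.03 + 23.9·0.81 + 223.2·0.96 + 22.6·0.35 + 223.2·0.07
  = 494.574 + 0.507 + 19.359 + 214.272 + 7.910 + 15.624 = 752.246 m² sabins.
V = 15.5·14.4·14.4 = 3214.08 m³.
RT60 = 0.161 · V / A = 0.161 × 3214.08 / 752.246 = 0.69 s.

0.69 s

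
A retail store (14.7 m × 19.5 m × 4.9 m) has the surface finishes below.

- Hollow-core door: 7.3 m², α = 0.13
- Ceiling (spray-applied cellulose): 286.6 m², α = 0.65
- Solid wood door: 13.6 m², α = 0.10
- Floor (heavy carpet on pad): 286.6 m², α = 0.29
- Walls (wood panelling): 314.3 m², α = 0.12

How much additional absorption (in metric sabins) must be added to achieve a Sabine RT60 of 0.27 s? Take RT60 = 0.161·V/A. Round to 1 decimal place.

528.1 sabins

Summing Sᵢαᵢ: 0.949 + 186.290 + 1.360 + 83.114 + 37.716 → A₁ = 309.429 sabins.
For T = 0.27 s, need A₂ = 0.161·V/T = 0.161·1404.585/0.27 = 837.549 sabins.
Additional absorption ΔA = 837.549 − 309.429 = 528.1 sabins.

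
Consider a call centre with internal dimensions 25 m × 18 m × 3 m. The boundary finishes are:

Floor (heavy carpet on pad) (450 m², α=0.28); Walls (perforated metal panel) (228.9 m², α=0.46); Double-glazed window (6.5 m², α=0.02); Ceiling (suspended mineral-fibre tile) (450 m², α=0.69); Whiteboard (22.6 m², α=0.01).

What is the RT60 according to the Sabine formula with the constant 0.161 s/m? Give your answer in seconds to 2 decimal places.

0.40 seconds

A = Σ Sᵢαᵢ = 450*0.28 + 228.9*0.46 + 6.5*0.02 + 450*0.69 + 22.6*0.01 = 542.150 sabins.
Room volume: 1350 m³.
Sabine: RT60 = 0.161 × 1350 / 542.150 = 0.40 s.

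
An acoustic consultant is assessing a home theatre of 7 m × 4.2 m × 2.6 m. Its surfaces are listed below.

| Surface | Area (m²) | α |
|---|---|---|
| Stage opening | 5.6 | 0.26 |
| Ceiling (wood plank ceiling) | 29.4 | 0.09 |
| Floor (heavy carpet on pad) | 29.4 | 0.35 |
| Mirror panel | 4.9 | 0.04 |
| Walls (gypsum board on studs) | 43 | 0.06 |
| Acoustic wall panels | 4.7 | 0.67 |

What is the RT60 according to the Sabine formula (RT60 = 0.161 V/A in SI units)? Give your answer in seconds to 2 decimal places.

Equivalent absorption area: A = 5.6×0.26 + 29.4×0.09 + 29.4×0.35 + 4.9×0.04 + 43×0.06 + 4.7×0.67 = 20.317 m².
Room volume: 76.44 m³.
T = 0.161 V/A = 0.161·76.44/20.317 = 0.61 s.

0.61 s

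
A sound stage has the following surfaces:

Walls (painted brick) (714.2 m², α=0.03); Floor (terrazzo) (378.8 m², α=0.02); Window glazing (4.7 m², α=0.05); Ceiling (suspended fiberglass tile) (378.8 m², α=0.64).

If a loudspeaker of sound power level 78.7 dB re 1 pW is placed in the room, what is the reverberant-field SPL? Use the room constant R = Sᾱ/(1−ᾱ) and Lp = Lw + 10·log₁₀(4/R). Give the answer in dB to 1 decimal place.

Σ(Sᵢαᵢ) = 714.2·0.03 + 378.8·0.02 + 4.7·0.05 + 378.8·0.64 = 271.669; total area S = 1476.5 m².
ᾱ = 0.1840, so room constant R = A/(1−ᾱ) = 332.928 m².
Lp = 78.7 + 10·log₁₀(4/332.928) = 78.7 + (-19.20) = 59.5 dB.

59.5 dB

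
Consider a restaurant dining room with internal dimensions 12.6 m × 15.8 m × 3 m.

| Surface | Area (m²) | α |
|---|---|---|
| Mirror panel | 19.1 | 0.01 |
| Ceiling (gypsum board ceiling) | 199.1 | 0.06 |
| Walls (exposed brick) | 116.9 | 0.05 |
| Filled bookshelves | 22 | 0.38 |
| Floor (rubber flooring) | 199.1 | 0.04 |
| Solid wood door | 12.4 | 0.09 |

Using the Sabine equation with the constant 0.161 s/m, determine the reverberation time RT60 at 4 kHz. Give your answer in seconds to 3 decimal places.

Summing Sᵢαᵢ: 0.191 + 11.946 + 5.845 + 8.360 + 7.964 + 1.116 → A = 35.422 sabins.
V = 12.6·15.8·3 = 597.24 m³.
T = 0.161 V/A = 0.161·597.24/35.422 = 2.715 s.

2.715 s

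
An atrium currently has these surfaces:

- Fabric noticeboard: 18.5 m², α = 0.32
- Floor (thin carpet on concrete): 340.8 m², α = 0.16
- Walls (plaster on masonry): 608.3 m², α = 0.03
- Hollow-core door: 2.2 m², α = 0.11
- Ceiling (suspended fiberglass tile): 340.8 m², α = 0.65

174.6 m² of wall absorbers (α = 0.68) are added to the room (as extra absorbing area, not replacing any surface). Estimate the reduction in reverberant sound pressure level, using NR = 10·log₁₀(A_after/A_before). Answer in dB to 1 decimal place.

1.4 dB

A_before = Σ Sᵢαᵢ = 18.5·0.32 + 340.8·0.16 + 608.3·0.03 + 2.2·0.11 + 340.8·0.65 = 300.459 sabins.
Added absorption = 174.6 × 0.68 = 118.728 sabins.
A_after = 300.459 + 118.728 = 419.187 sabins.
NR = 10·log₁₀(419.187/300.459) = 1.4 dB.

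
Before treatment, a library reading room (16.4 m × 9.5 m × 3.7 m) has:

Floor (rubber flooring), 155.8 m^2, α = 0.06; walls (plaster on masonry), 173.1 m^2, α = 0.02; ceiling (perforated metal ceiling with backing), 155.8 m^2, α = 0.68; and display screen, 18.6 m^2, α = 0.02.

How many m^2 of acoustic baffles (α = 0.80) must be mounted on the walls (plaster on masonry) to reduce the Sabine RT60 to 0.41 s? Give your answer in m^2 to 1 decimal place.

137.5

Equivalent absorption area: A₁ = 155.8·0.06 + 173.1·0.02 + 155.8·0.68 + 18.6·0.02 = 119.126 m^2.
V = 576.46 m³. Target absorption A₂ = 0.161 × 576.46 / 0.41 = 226.366 sabins.
ΔA needed = 226.366 − 119.126 = 107.240 sabins.
Each m^2 of panel replacing the walls (plaster on masonry) adds (0.80 − 0.02) = 0.78 sabins.
Area = ΔA/Δα = 107.240/0.78 = 137.5 m^2.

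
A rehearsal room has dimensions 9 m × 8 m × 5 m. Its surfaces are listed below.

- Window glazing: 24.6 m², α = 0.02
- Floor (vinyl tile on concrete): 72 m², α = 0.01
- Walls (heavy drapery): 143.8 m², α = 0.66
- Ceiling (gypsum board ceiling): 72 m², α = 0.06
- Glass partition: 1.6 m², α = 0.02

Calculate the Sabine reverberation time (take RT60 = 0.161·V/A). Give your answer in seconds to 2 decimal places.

0.58 sec

A = Σ Sᵢαᵢ = 24.6*0.02 + 72*0.01 + 143.8*0.66 + 72*0.06 + 1.6*0.02 = 100.472 sabins.
Volume V = 9 × 8 × 5 = 360 m³.
T = 0.161 V/A = 0.161·360/100.472 = 0.58 s.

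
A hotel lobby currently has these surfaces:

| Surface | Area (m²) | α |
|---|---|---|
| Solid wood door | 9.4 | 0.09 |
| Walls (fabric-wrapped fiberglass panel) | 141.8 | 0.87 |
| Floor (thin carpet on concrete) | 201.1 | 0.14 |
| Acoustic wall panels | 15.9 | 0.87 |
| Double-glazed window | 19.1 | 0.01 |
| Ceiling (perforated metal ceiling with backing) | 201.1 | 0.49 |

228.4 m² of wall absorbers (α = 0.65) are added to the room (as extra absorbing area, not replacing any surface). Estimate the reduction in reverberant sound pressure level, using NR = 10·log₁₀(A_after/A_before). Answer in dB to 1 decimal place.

Total absorption A_before = 9.4·0.09 + 141.8·0.87 + 201.1·0.14 + 15.9·0.87 + 19.1·0.01 + 201.1·0.49
  = 0.846 + 123.366 + 28.154 + 13.833 + 0.191 + 98.539 = 264.929 m² sabins.
Added absorption = 228.4 × 0.65 = 148.460 sabins.
A_after = 264.929 + 148.460 = 413.389 sabins.
Reduction = 10 log₁₀(A_after/A_before) = 10 log₁₀(1.5604) = 1.9 dB.

1.9 dB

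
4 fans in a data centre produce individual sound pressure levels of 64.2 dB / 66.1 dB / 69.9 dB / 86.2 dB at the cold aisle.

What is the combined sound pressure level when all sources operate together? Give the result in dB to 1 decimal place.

Sum in the linear (power) domain: Σ 10^(Lᵢ/10) = 10^(64.2/10) + 10^(66.1/10) + 10^(69.9/10) + 10^(86.2/10) = 4.333e+08.
Combined level = 10 log₁₀(4.333e+08) = 86.4 dB.

86.4 dB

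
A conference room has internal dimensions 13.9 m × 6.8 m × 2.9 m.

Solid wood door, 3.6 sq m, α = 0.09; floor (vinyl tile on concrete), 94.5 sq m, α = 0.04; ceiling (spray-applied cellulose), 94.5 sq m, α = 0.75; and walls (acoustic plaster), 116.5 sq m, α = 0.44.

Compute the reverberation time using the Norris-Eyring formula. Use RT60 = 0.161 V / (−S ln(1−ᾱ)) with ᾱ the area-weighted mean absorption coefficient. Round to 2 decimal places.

0.27 s

Total surface area S = 3.6 + 94.5 + 94.5 + 116.5 = 309.1 sq m.
Absorption A = 3.6×0.09 + 94.5×0.04 + 94.5×0.75 + 116.5×0.44 = 126.239 sabins.
ᾱ = 126.239 / 309.1 = 0.4084.
−S·ln(1−ᾱ) = −309.1 × ln(1 − 0.4084) = 162.254.
V = 13.9 × 6.8 × 2.9 = 274.108 m³.
RT60 = 0.161 × 274.108 / 162.254 = 0.27 s.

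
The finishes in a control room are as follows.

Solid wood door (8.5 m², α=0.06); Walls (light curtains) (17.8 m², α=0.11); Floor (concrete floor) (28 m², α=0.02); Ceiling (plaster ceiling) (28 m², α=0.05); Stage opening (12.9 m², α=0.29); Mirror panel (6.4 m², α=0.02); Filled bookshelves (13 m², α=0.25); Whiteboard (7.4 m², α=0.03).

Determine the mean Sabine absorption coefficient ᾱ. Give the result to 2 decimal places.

Total surface area S = 122.0 m².
Weighted sum Σ Sα = 11.769.
ᾱ = A/S = 0.10.

0.10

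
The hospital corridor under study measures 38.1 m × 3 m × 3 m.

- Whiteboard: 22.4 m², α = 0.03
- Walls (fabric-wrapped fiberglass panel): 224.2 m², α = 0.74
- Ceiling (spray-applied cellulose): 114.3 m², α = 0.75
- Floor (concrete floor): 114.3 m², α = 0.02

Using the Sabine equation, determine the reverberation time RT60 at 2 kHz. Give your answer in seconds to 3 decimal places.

A = Σ Sᵢαᵢ = 22.4×0.03 + 224.2×0.74 + 114.3×0.75 + 114.3×0.02 = 254.591 sabins.
Room volume: 342.9 m³.
RT60 = 0.161 · V / A = 0.161 × 342.9 / 254.591 = 0.217 s.

0.217 s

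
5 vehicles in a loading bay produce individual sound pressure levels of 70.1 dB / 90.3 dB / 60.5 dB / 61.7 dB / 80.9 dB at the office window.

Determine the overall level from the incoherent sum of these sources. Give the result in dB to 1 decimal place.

Sum in the linear (power) domain: Σ 10^(Lᵢ/10) = 10^(70.1/10) + 10^(90.3/10) + 10^(60.5/10) + 10^(61.7/10) + 10^(80.9/10) = 1.207e+09.
L_total = 10·log₁₀(1.207e+09) = 90.8 dB.

90.8 dB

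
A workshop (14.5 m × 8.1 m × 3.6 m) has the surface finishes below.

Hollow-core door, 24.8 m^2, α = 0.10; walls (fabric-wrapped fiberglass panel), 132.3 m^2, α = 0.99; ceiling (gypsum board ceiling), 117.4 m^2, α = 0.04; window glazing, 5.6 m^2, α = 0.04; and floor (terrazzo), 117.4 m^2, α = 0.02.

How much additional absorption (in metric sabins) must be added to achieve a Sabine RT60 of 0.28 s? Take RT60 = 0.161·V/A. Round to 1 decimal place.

102.4 sabins

Summing Sᵢαᵢ: 2.480 + 130.977 + 4.696 + 0.224 + 2.348 → A₁ = 140.725 sabins.
V = 422.82 m³. Required absorption A₂ = 0.161 × 422.82 / 0.28 = 243.121 sabins.
Shortfall: 243.121 − 140.725 = 102.4 sabins.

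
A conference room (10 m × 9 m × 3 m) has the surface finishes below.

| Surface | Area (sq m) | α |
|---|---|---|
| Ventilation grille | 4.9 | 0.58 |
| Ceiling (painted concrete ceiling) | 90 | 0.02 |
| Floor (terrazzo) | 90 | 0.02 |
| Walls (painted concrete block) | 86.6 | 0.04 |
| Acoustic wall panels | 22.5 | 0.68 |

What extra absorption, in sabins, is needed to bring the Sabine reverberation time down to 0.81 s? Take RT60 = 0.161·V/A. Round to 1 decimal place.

28.5 sabins

Total absorption A₁ = 4.9×0.58 + 90×0.02 + 90×0.02 + 86.6×0.04 + 22.5×0.68
  = 2.842 + 1.800 + 1.800 + 3.464 + 15.300 = 25.206 sq m sabins.
For T = 0.81 s, need A₂ = 0.161·V/T = 0.161·270/0.81 = 53.667 sabins.
Additional absorption ΔA = 53.667 − 25.206 = 28.5 sabins.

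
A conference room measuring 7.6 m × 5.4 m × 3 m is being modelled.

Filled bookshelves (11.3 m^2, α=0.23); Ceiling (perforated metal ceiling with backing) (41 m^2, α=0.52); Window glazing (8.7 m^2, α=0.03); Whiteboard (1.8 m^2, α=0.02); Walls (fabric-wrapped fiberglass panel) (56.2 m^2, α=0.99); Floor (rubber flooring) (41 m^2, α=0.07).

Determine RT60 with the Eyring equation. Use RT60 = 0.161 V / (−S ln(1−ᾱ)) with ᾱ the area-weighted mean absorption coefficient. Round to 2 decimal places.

0.17 seconds

S = Σ Sᵢ = 160.0 m^2.
Absorption A = 11.3·0.23 + 41·0.52 + 8.7·0.03 + 1.8·0.02 + 56.2·0.99 + 41·0.07 = 82.724 sabins.
ᾱ = 82.724 / 160.0 = 0.5170.
−S·ln(1−ᾱ) = −160.0 × ln(1 − 0.5170) = 116.438.
V = 7.6 × 5.4 × 3 = 123.12 m³.
T = 0.161·V/[−S·ln(1−ᾱ)] = 0.161·123.12/116.438 = 0.17 s.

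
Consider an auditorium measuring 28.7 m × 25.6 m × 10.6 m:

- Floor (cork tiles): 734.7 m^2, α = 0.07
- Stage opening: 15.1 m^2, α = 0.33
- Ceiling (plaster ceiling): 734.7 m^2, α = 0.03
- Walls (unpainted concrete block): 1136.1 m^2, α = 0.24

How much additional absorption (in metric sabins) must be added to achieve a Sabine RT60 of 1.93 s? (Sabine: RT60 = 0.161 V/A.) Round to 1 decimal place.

Equivalent absorption area: A₁ = 734.7·0.07 + 15.1·0.33 + 734.7·0.03 + 1136.1·0.24 = 351.117 m^2.
V = 7788.032 m³. Required absorption A₂ = 0.161 × 7788.032 / 1.93 = 649.675 sabins.
Additional absorption ΔA = 649.675 − 351.117 = 298.6 sabins.

298.6 sabins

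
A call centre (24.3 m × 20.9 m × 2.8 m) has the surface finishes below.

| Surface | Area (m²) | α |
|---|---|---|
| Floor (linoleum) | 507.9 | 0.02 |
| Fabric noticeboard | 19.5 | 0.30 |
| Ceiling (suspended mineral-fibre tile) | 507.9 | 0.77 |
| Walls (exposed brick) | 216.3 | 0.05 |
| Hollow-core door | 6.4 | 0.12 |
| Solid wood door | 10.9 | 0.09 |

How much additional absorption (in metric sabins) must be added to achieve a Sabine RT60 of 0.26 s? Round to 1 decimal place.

460.9 sabins

Total absorption A₁ = 507.9*0.02 + 19.5*0.30 + 507.9*0.77 + 216.3*0.05 + 6.4*0.12 + 10.9*0.09
  = 10.158 + 5.850 + 391.083 + 10.815 + 0.768 + 0.981 = 419.655 m² sabins.
V = 1422.036 m³. Required absorption A₂ = 0.161 × 1422.036 / 0.26 = 880.568 sabins.
Additional absorption ΔA = 880.568 − 419.655 = 460.9 sabins.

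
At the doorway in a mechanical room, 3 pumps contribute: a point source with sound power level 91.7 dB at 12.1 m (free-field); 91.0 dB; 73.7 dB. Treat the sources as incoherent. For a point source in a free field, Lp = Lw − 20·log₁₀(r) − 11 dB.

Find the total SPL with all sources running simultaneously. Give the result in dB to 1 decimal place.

Source at 12.1 m: Lp = 91.7 − 20·log₁₀(12.1) − 11 = 59.0 dB.
Converting to relative power and adding: 10^(59.0/10) + 10^(91.0/10) + 10^(73.7/10) = 1.283e+09.
Combined level = 10 log₁₀(1.283e+09) = 91.1 dB.

91.1 dB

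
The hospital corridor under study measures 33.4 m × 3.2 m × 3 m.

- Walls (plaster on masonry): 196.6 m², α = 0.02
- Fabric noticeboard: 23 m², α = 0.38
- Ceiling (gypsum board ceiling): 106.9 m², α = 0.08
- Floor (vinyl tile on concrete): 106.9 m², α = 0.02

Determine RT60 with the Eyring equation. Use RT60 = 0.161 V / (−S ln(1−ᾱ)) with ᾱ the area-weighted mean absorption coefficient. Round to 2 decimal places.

2.15 seconds

Total surface area S = 196.6 + 23 + 106.9 + 106.9 = 433.4 m².
Σ(Sᵢαᵢ) = 196.6×0.02 + 23×0.38 + 106.9×0.08 + 106.9×0.02 = 23.362.
Mean coefficient ᾱ = A/S = 0.0539.
−S·ln(1−ᾱ) = −433.4 × ln(1 − 0.0539) = 24.013.
V = 33.4 × 3.2 × 3 = 320.64 m³.
T = 0.161·V/[−S·ln(1−ᾱ)] = 0.161·320.64/24.013 = 2.15 s.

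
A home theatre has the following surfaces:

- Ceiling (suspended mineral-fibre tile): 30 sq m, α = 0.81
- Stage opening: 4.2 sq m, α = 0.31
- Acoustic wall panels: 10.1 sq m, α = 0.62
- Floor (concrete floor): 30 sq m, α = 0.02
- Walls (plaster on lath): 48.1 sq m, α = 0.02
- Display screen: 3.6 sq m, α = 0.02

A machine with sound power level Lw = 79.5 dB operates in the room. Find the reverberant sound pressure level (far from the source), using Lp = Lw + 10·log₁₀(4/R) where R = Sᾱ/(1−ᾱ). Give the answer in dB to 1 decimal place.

A = 33.498 sabins; S = 126.0 sq m.
ᾱ = 0.2659, so room constant R = A/(1−ᾱ) = 45.631 sq m.
Lp = Lw + 10 log₁₀(4/R) = 79.5 -10.57 = 68.9 dB.

68.9 dB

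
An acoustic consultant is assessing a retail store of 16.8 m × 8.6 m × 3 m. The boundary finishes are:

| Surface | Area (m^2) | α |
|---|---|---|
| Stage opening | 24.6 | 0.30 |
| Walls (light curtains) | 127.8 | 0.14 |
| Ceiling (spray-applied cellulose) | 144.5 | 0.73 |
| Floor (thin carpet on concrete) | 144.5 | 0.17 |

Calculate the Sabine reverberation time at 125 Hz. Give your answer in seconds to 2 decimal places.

A = Σ Sᵢαᵢ = 24.6*0.30 + 127.8*0.14 + 144.5*0.73 + 144.5*0.17 = 155.322 sabins.
V = 16.8·8.6·3 = 433.44 m³.
Sabine: RT60 = 0.161 × 433.44 / 155.322 = 0.45 s.

0.45 sec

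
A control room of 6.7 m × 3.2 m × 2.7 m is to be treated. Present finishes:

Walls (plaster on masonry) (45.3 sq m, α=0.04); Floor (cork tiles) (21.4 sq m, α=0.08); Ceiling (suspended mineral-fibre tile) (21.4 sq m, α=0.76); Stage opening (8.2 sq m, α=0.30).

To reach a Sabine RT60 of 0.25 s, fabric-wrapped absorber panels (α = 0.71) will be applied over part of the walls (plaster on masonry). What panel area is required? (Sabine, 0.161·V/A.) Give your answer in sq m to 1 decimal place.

22.4

Summing Sᵢαᵢ: 1.812 + 1.712 + 16.264 + 2.460 → A₁ = 22.248 sabins.
Required A₂ = 0.161·57.888/0.25 = 37.280 sabins.
ΔA needed = 37.280 − 22.248 = 15.032 sabins.
Each sq m of panel replacing the walls (plaster on masonry) adds (0.71 − 0.04) = 0.67 sabins.
Area = ΔA/Δα = 15.032/0.67 = 22.4 sq m.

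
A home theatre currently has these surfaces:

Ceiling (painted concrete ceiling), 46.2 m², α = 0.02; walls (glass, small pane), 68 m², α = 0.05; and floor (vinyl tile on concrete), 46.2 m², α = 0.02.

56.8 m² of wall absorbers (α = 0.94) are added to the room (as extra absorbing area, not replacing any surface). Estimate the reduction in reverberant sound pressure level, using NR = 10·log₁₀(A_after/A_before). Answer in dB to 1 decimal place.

10.5 dB

Total absorption A_before = 46.2·0.02 + 68·0.05 + 46.2·0.02
  = 0.924 + 3.400 + 0.924 = 5.248 m² sabins.
Added absorption = 56.8 × 0.94 = 53.392 sabins.
A_after = 5.248 + 53.392 = 58.640 sabins.
NR = 10·log₁₀(58.640/5.248) = 10.5 dB.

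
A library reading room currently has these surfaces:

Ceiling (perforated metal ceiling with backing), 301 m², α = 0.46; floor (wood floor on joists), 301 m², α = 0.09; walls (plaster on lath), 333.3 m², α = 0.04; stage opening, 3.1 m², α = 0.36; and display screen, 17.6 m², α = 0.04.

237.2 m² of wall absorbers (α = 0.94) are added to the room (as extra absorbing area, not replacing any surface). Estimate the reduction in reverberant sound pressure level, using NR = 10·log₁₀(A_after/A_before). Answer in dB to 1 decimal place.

3.5 dB

Summing Sᵢαᵢ: 138.460 + 27.090 + 13.332 + 1.116 + 0.704 → A_before = 180.702 sabins.
Added absorption = 237.2 × 0.94 = 222.968 sabins.
A_after = 180.702 + 222.968 = 403.670 sabins.
NR = 10·log₁₀(403.670/180.702) = 3.5 dB.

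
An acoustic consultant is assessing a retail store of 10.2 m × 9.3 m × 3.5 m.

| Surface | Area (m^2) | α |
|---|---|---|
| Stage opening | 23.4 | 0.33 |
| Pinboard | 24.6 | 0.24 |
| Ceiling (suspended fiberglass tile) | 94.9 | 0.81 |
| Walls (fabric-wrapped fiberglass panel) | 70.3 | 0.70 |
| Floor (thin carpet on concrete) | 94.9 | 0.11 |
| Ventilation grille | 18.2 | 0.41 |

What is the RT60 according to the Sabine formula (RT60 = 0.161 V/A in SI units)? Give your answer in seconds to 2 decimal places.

0.34 sec

A = Σ Sᵢαᵢ = 23.4*0.33 + 24.6*0.24 + 94.9*0.81 + 70.3*0.70 + 94.9*0.11 + 18.2*0.41 = 157.606 sabins.
V = 10.2·9.3·3.5 = 332.01 m³.
RT60 = 0.161 · V / A = 0.161 × 332.01 / 157.606 = 0.34 s.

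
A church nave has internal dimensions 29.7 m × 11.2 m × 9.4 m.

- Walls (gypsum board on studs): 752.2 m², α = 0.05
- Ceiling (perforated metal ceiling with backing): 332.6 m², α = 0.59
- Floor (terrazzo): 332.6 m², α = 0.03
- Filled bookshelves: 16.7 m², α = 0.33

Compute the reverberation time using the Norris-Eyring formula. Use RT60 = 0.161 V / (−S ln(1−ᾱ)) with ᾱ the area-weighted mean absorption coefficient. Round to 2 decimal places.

1.84 seconds

Total surface area S = 752.2 + 332.6 + 332.6 + 16.7 = 1434.1 m².
Absorption A = 752.2×0.05 + 332.6×0.59 + 332.6×0.03 + 16.7×0.33 = 249.333 sabins.
Mean coefficient ᾱ = A/S = 0.1739.
Eyring denominator: −S ln(1−ᾱ) = 273.970.
V = 29.7 × 11.2 × 9.4 = 3126.816 m³.
T = 0.161·V/[−S·ln(1−ᾱ)] = 0.161·3126.816/273.970 = 1.84 s.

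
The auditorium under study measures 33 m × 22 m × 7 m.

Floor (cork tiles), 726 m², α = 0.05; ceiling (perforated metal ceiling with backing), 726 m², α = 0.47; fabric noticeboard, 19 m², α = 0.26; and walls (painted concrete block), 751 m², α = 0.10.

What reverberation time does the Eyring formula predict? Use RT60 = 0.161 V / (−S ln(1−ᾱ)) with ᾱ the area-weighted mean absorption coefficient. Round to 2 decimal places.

Total surface area S = 726 + 726 + 19 + 751 = 2222.0 m².
Σ(Sᵢαᵢ) = 726×0.05 + 726×0.47 + 19×0.26 + 751×0.10 = 457.560.
Mean coefficient ᾱ = A/S = 0.2059.
−S·ln(1−ᾱ) = −2222.0 × ln(1 − 0.2059) = 512.273.
V = 33 × 22 × 7 = 5082 m³.
T = 0.161·V/[−S·ln(1−ᾱ)] = 0.161·5082/512.273 = 1.60 s.

1.60 s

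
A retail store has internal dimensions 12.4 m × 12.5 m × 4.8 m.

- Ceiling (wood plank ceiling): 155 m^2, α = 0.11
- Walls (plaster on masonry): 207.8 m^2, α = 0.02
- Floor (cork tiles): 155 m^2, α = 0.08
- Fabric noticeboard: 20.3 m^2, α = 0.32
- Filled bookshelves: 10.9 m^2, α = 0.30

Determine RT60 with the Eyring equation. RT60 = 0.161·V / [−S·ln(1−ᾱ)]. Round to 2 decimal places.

2.65 s

Total surface area S = 155 + 207.8 + 155 + 20.3 + 10.9 = 549.0 m^2.
Σ(Sᵢαᵢ) = 155·0.11 + 207.8·0.02 + 155·0.08 + 20.3·0.32 + 10.9·0.30 = 43.372.
Mean coefficient ᾱ = A/S = 0.0790.
−S·ln(1−ᾱ) = −549.0 × ln(1 − 0.0790) = 45.180.
V = 12.4 × 12.5 × 4.8 = 744 m³.
T = 0.161·V/[−S·ln(1−ᾱ)] = 0.161·744/45.180 = 2.65 s.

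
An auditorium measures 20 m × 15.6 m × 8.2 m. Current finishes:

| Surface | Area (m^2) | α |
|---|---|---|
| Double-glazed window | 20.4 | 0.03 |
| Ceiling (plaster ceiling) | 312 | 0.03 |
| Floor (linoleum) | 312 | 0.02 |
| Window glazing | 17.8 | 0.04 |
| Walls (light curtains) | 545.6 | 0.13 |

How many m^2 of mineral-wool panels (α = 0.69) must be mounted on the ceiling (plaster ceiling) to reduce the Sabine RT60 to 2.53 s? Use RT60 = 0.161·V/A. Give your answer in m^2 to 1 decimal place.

113.6

Equivalent absorption area: A₁ = 20.4·0.03 + 312·0.03 + 312·0.02 + 17.8·0.04 + 545.6·0.13 = 87.852 m^2.
Required A₂ = 0.161·2558.4/2.53 = 162.807 sabins.
ΔA needed = 162.807 − 87.852 = 74.955 sabins.
Each m^2 of panel replacing the ceiling (plaster ceiling) adds (0.69 − 0.03) = 0.66 sabins.
Panel area = 74.955 / 0.66 = 113.6 m^2.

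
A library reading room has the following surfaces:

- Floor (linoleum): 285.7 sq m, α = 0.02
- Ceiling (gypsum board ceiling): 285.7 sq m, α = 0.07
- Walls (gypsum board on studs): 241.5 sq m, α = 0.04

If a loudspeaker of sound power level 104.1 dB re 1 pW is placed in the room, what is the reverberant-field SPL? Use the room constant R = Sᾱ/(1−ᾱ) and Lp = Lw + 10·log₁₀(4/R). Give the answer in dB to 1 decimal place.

94.4 dB

Σ(Sᵢαᵢ) = 285.7·0.02 + 285.7·0.07 + 241.5·0.04 = 35.373; total area S = 812.9 sq m.
ᾱ = 0.0435, so room constant R = A/(1−ᾱ) = 36.982 sq m.
Lp = Lw + 10 log₁₀(4/R) = 104.1 -9.66 = 94.4 dB.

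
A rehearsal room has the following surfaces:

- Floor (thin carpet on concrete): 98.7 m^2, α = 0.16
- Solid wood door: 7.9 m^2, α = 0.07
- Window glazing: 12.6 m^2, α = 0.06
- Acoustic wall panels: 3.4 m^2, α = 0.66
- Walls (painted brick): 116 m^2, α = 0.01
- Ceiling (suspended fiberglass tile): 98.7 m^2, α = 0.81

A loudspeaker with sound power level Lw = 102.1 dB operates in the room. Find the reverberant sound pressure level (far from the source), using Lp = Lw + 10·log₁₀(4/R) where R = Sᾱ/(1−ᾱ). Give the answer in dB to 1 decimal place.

A = 100.452 sabins; S = 337.3 m^2.
ᾱ = 100.452/337.3 = 0.2978; R = Sᾱ/(1−ᾱ) = 100.452/(1−0.2978) = 143.053 m^2.
Lp = 102.1 + 10·log₁₀(4/143.053) = 102.1 + (-15.53) = 86.6 dB.

86.6 dB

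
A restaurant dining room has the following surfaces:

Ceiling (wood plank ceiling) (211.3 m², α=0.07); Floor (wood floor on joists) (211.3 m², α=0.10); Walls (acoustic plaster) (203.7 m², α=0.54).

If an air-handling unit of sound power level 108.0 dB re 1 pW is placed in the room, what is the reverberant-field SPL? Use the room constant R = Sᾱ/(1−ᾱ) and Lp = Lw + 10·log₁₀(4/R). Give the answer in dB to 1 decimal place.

91.2 dB

A = 145.919 sabins; S = 626.3 m².
ᾱ = 145.919/626.3 = 0.2330; R = Sᾱ/(1−ᾱ) = 145.919/(1−0.2330) = 190.246 m².
Lp = Lw + 10 log₁₀(4/R) = 108.0 -16.77 = 91.2 dB.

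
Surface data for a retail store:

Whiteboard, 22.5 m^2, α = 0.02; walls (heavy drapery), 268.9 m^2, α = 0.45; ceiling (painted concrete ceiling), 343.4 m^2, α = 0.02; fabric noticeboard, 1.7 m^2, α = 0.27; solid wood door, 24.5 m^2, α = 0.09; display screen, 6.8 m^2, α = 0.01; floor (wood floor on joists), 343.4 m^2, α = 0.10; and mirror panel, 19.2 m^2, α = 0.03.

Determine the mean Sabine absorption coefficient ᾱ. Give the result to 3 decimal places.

S = Σ Sᵢ = 22.5 + 268.9 + 343.4 + 1.7 + 24.5 + 6.8 + 343.4 + 19.2 = 1030.4 m^2.
A = 22.5·0.02 + 268.9·0.45 + 343.4·0.02 + 1.7·0.27 + 24.5·0.09 + 6.8·0.01 + 343.4·0.10 + 19.2·0.03 = 165.971 sabins.
ᾱ = 165.971 / 1030.4 = 0.161.

0.161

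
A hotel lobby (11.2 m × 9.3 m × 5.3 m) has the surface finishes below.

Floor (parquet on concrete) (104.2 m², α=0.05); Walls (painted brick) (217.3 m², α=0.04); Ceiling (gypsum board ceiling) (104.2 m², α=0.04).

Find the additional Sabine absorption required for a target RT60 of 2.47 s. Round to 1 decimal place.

17.9 sabins

Equivalent absorption area: A₁ = 104.2×0.05 + 217.3×0.04 + 104.2×0.04 = 18.070 m².
Target A₂ = 0.161·552.048/2.47 = 35.984 sabins (V = 552.048 m³).
ΔA = A₂ − A₁ = 35.984 − 18.070 = 17.9 sabins.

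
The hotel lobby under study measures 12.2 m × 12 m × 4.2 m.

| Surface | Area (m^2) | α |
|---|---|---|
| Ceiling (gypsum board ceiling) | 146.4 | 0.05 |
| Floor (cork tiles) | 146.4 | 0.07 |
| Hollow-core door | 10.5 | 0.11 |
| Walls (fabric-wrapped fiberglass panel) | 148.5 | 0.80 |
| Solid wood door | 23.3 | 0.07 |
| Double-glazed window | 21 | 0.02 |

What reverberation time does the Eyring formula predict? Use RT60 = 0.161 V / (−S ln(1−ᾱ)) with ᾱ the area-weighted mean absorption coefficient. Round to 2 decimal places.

Total surface area S = 146.4 + 146.4 + 10.5 + 148.5 + 23.3 + 21 = 496.1 m^2.
Σ(Sᵢαᵢ) = 146.4×0.05 + 146.4×0.07 + 10.5×0.11 + 148.5×0.80 + 23.3×0.07 + 21×0.02 = 139.574.
ᾱ = 139.574 / 496.1 = 0.2813.
−S·ln(1−ᾱ) = −496.1 × ln(1 − 0.2813) = 163.867.
V = 12.2 × 12 × 4.2 = 614.88 m³.
T = 0.161·V/[−S·ln(1−ᾱ)] = 0.161·614.88/163.867 = 0.60 s.

0.60 s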